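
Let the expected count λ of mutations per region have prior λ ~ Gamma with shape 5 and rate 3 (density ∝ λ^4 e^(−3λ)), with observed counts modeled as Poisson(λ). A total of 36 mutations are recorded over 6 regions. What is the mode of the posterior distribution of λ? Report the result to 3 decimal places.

Σxᵢ = 36, n = 6.
Posterior ∝ λ^4e^(−3λ) · λ^36e^(−6λ) = λ^40e^(−9λ), i.e. Gamma(shape=41, rate=9).
The mode of a Gamma(a, b) with a ≥ 1 (shape–rate) is (a−1)/b = 40/9 ≈ 4.444.

λ̂_MAP = 4.444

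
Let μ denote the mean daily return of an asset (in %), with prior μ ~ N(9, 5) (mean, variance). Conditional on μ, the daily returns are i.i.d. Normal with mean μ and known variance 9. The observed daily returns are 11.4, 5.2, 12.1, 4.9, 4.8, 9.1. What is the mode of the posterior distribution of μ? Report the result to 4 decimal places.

μ̂_MAP = 8.1667

n = 6; x̄ = (11.4 + 5.2 + 12.1 + 4.9 + 4.8 + 9.1)/6 = 47.5/6 = 95/12 ≈ 7.9167.
For a Normal prior and Normal likelihood with known variance, the posterior is Normal; its mode equals its mean, the precision-weighted average.
Prior precision 1/σ₀² = 1/5 = 0.2; data precision n/σ² = 6/9 = 2/3.
μ̂ = (0.2·9 + (2/3)·(95/12)) / (0.2 + 2/3) = (637/90)/(13/15) = 49/6 ≈ 8.1667.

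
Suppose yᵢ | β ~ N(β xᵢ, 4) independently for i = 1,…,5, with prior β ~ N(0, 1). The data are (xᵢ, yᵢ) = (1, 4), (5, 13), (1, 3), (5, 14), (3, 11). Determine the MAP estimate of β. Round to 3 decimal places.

log p(β | y) = −Σ(yᵢ − βxᵢ)²/(2·4) − β²/(2·1) + const.
Setting the derivative to zero: Σxᵢ(yᵢ − βxᵢ)/4 − β/1 = 0, so β = Σxᵢyᵢ / (Σxᵢ² + σ²/τ²).
Σxᵢyᵢ = 1·4 + 5·13 + 1·3 + 5·14 + 3·11 = 175; Σxᵢ² = 61; σ²/τ² = 4.
β̂_MAP = 175 / (61 + 4) = 175/65 ≈ 2.692.

β̂_MAP = 2.692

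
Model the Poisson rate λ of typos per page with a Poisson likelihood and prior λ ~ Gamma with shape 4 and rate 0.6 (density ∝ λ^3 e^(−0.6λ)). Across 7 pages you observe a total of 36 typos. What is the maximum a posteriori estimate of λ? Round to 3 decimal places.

Σxᵢ = 36, n = 7.
Posterior ∝ λ^3e^(−0.6λ) · λ^36e^(−7λ) = λ^39e^(−7.6λ), i.e. Gamma(shape=40, rate=7.6).
The mode of a Gamma(a, b) with a ≥ 1 (shape–rate) is (a−1)/b = 39/7.6 ≈ 5.132.

λ̂_MAP = 5.132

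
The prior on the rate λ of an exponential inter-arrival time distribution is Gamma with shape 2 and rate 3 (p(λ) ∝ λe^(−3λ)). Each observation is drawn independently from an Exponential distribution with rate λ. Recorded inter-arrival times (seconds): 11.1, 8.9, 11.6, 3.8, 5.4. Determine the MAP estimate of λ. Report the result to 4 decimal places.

λ̂_MAP = 0.1370

The Exponential(rate=λ) likelihood is ∝ λ^n e^(−λΣtᵢ). Here n = 5 and Σtᵢ = 11.1 + 8.9 + 11.6 + 3.8 + 5.4 = 40.8.
Posterior ∝ λe^(−3λ) · λ^5e^(−40.8λ) = λ^6e^(−43.8λ), i.e. Gamma(7, 43.8).
Mode = (a−1)/b = 6/43.8 ≈ 0.1370.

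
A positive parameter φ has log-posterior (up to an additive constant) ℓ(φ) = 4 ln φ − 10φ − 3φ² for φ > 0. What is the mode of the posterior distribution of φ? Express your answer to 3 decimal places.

φ̂_MAP = 0.333

ℓ'(φ) = 4/φ − 10 − 6φ. Setting this to zero and multiplying by φ: 6φ² + 10φ − 4 = 0.
φ = (−10 + √(10² + 4·6·4)) / (2·6) = (−10 + √196) / 12 = (−10 + 14)/12 = 1/3.
ℓ''(φ) = −4/φ² − 6 < 0, confirming a maximum.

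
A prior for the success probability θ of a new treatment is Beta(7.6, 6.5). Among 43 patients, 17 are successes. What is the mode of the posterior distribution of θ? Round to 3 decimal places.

θ̂_MAP = 0.428

Prior: Beta(7.6, 6.5).
Data: 17 successes in 43 trials. The binomial likelihood contributes θ^17(1−θ)^26, so the posterior is Beta(7.6+17, 6.5+26) = Beta(24.6, 32.5).
For Beta(a, b) with a, b > 1 the mode is (a−1)/(a+b−2) = 23.6/55.1 ≈ 0.428.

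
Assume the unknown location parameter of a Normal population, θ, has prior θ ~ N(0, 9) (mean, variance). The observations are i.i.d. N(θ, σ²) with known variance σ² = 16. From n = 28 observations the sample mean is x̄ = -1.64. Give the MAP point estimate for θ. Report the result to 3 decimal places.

θ̂_MAP = -1.542

n = 28, x̄ = -1.64.
For a Normal prior and Normal likelihood with known variance, the posterior is Normal; its mode equals its mean, the precision-weighted average.
Prior precision 1/σ₀² = 1/9; data precision n/σ² = 28/16 = 1.75.
θ̂ = ((1/9)·0 + 1.75·(-1.64)) / (1/9 + 1.75) = (-2.87)/(67/36) = -2583/1675 ≈ -1.542.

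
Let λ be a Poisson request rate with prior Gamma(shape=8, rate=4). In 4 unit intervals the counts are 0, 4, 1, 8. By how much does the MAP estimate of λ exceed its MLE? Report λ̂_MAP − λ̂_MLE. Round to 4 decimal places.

MAP − MLE = -0.7500

Σxᵢ = 13. Posterior is Gamma(21, 8); MAP = (21−1)/8 = 20/8 ≈ 2.50000.
MLE = x̄ = 13/4 ≈ 3.25000.
Difference = 20/8 − 13/4 = -3/4 ≈ -0.7500.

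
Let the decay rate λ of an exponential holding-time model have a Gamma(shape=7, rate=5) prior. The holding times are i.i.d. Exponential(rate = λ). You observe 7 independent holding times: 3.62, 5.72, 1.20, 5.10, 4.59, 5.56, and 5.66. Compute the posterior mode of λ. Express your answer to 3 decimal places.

λ̂_MAP = 0.357

The Exponential(rate=λ) likelihood is ∝ λ^n e^(−λΣtᵢ). Here n = 7 and Σtᵢ = 3.62 + 5.72 + 1.20 + 5.10 + 4.59 + 5.56 + 5.66 = 31.45.
Posterior ∝ λ^6e^(−5λ) · λ^7e^(−31.45λ) = λ^13e^(−36.45λ), i.e. Gamma(14, 36.45).
Mode = (a−1)/b = 13/36.45 ≈ 0.357.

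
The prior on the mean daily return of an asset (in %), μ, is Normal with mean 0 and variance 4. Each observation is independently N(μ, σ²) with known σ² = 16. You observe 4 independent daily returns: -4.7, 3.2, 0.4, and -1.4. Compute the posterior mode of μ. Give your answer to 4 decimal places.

μ̂_MAP = -0.3125

n = 4; x̄ = ((-4.7) + 3.2 + 0.4 + (-1.4))/4 = -2.5/4 = -0.625.
For a Normal prior and Normal likelihood with known variance, the posterior is Normal; its mode equals its mean, the precision-weighted average.
Prior precision 1/σ₀² = 1/4 = 0.25; data precision n/σ² = 4/16 = 0.25.
μ̂ = (0.25·0 + 0.25·(-0.625)) / (0.25 + 0.25) = (-0.15625)/0.5 = -0.3125.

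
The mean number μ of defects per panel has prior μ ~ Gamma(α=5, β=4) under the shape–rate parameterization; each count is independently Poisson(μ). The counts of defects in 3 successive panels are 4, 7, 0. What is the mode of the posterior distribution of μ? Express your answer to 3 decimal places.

μ̂_MAP = 2.143

Σxᵢ = 4+7+0 = 11, with n = 3.
Posterior ∝ μ^4e^(−4μ) · μ^11e^(−3μ) = μ^15e^(−7μ), i.e. Gamma(shape=16, rate=7).
The mode of a Gamma(a, b) with a ≥ 1 (shape–rate) is (a−1)/b = 15/7 ≈ 2.143.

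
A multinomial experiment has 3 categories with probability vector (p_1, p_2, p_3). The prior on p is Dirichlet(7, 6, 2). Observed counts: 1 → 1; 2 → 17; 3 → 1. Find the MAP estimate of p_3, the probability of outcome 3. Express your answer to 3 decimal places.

The posterior is Dirichlet(αᵢ + nᵢ) = Dirichlet(8, 23, 3).
For a Dirichlet(a₁,…,a_K) with all aᵢ > 1, the mode has j-th component (aⱼ − 1)/(Σaᵢ − K).
Here Σaᵢ = 34 and K = 3, so p_3 = (3 − 1)/(34 − 3) = 2/31 ≈ 0.065.

MAP estimate: 0.065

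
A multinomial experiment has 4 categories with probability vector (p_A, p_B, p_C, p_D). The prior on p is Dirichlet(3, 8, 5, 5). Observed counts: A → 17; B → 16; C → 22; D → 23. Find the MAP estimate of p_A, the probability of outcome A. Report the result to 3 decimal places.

MAP estimate of p_A = 0.200

The posterior is Dirichlet(αᵢ + nᵢ) = Dirichlet(20, 24, 27, 28).
For a Dirichlet(a₁,…,a_K) with all aᵢ > 1, the mode has j-th component (aⱼ − 1)/(Σaᵢ − K).
Here Σaᵢ = 99 and K = 4, so p_A = (20 − 1)/(99 − 4) = 19/95 ≈ 0.200.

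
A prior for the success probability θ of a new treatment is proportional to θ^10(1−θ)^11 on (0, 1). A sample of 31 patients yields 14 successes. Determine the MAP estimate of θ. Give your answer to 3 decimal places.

The prior density ∝ θ^10(1−θ)^11 is the kernel of Beta(11, 12).
Data: 14 successes in 31 trials. The binomial likelihood contributes θ^14(1−θ)^17, so the posterior is Beta(11+14, 12+17) = Beta(25, 29).
For Beta(a, b) with a, b > 1 the mode is (a−1)/(a+b−2) = 24/52 ≈ 0.462.

θ̂_MAP = 0.462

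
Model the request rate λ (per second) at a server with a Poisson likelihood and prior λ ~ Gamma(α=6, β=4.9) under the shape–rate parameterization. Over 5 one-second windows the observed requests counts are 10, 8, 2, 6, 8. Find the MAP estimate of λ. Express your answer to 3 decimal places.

λ̂_MAP = 3.939

Σxᵢ = 10+8+2+6+8 = 34, with n = 5.
Posterior ∝ λ^5e^(−4.9λ) · λ^34e^(−5λ) = λ^39e^(−9.9λ), i.e. Gamma(shape=40, rate=9.9).
The mode of a Gamma(a, b) with a ≥ 1 (shape–rate) is (a−1)/b = 39/9.9 ≈ 3.939.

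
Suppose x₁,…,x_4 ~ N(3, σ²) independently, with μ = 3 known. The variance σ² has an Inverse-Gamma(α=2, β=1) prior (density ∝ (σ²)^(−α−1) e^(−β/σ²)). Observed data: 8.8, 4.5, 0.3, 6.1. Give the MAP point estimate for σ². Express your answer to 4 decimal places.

σ̂²_MAP = 5.4790

Sum of squared deviations about the known mean: SS = (8.8−3)² + (4.5−3)² + (0.3−3)² + (6.1−3)² = 52.79.
The Normal likelihood contributes (σ²)^(−n/2) exp(−SS/(2σ²)), so the posterior is Inverse-Gamma(α + n/2, β + SS/2) = Inverse-Gamma(4, 27.395).
The mode of Inverse-Gamma(a, b) is b/(a+1) = 27.395/5 ≈ 5.4790.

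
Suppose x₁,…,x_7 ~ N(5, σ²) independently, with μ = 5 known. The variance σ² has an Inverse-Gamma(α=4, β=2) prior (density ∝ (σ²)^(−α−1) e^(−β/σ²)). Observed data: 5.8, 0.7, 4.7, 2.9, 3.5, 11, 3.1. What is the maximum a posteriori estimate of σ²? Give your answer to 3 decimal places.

Sum of squared deviations about the known mean: SS = (5.8−5)² + (0.7−5)² + (4.7−5)² + (2.9−5)² + (3.5−5)² + (11−5)² + (3.1−5)² = 65.49.
The Normal likelihood contributes (σ²)^(−n/2) exp(−SS/(2σ²)), so the posterior is Inverse-Gamma(α + n/2, β + SS/2) = Inverse-Gamma(7.5, 34.745).
The mode of Inverse-Gamma(a, b) is b/(a+1) = 34.745/8.5 ≈ 4.088.

σ̂²_MAP = 4.088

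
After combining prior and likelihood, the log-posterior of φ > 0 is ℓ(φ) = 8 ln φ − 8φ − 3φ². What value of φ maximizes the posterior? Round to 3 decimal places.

φ̂_MAP = 0.667

ℓ'(φ) = 8/φ − 8 − 6φ. Setting this to zero and multiplying by φ: 6φ² + 8φ − 8 = 0.
φ = (−8 + √(8² + 4·6·8)) / (2·6) = (−8 + √256) / 12 = (−8 + 16)/12 = 2/3.
ℓ''(φ) = −8/φ² − 6 < 0, confirming a maximum.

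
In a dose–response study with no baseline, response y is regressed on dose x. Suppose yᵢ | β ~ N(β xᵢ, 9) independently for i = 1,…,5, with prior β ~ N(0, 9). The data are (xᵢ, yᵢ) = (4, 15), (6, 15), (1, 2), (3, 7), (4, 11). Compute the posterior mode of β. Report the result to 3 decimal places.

β̂_MAP = 2.747

log p(β | y) = −Σ(yᵢ − βxᵢ)²/(2·9) − β²/(2·9) + const.
Setting the derivative to zero: Σxᵢ(yᵢ − βxᵢ)/9 − β/9 = 0, so β = Σxᵢyᵢ / (Σxᵢ² + σ²/τ²).
Σxᵢyᵢ = 4·15 + 6·15 + 1·2 + 3·7 + 4·11 = 217; Σxᵢ² = 78; σ²/τ² = 1.
β̂_MAP = 217 / (78 + 1) = 217/79 ≈ 2.747.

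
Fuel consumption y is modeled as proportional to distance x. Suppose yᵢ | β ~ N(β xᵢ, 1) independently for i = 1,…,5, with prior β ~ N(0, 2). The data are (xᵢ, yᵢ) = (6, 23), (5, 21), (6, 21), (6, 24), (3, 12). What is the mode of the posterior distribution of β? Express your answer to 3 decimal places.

β̂_MAP = 3.853

log p(β | y) = −Σ(yᵢ − βxᵢ)²/(2·1) − β²/(2·2) + const.
Setting the derivative to zero: Σxᵢ(yᵢ − βxᵢ)/1 − β/2 = 0, so β = Σxᵢyᵢ / (Σxᵢ² + σ²/τ²).
Σxᵢyᵢ = 6·23 + 5·21 + 6·21 + 6·24 + 3·12 = 549; Σxᵢ² = 142; σ²/τ² = 0.5.
β̂_MAP = 549 / (142 + 0.5) = 549/142.5 ≈ 3.853.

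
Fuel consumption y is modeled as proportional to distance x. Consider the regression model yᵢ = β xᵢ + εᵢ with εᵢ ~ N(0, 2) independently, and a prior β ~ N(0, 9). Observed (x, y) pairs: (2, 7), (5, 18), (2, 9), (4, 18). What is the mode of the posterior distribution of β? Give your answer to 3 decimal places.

β̂_MAP = 3.941

log p(β | y) = −Σ(yᵢ − βxᵢ)²/(2·2) − β²/(2·9) + const.
Setting the derivative to zero: Σxᵢ(yᵢ − βxᵢ)/2 − β/9 = 0, so β = Σxᵢyᵢ / (Σxᵢ² + σ²/τ²).
Σxᵢyᵢ = 2·7 + 5·18 + 2·9 + 4·18 = 194; Σxᵢ² = 49; σ²/τ² = 2/9.
β̂_MAP = 194 / (49 + 2/9) = 194/(443/9) = 1746/443 ≈ 3.941.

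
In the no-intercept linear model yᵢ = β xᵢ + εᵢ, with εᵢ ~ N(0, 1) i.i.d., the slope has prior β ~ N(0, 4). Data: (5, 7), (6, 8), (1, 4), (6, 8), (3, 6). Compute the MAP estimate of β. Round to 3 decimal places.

log p(β | y) = −Σ(yᵢ − βxᵢ)²/(2·1) − β²/(2·4) + const.
Setting the derivative to zero: Σxᵢ(yᵢ − βxᵢ)/1 − β/4 = 0, so β = Σxᵢyᵢ / (Σxᵢ² + σ²/τ²).
Σxᵢyᵢ = 5·7 + 6·8 + 1·4 + 6·8 + 3·6 = 153; Σxᵢ² = 107; σ²/τ² = 0.25.
β̂_MAP = 153 / (107 + 0.25) = 153/107.25 ≈ 1.427.

β̂_MAP = 1.427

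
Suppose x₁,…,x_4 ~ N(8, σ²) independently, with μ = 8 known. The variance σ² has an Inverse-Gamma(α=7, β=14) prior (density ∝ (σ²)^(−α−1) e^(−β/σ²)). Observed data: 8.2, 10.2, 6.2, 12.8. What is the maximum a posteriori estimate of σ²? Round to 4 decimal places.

σ̂²_MAP = 2.9580

Sum of squared deviations about the known mean: SS = (8.2−8)² + (10.2−8)² + (6.2−8)² + (12.8−8)² = 31.16.
The Normal likelihood contributes (σ²)^(−n/2) exp(−SS/(2σ²)), so the posterior is Inverse-Gamma(α + n/2, β + SS/2) = Inverse-Gamma(9, 29.58).
The mode of Inverse-Gamma(a, b) is b/(a+1) = 29.58/10 ≈ 2.9580.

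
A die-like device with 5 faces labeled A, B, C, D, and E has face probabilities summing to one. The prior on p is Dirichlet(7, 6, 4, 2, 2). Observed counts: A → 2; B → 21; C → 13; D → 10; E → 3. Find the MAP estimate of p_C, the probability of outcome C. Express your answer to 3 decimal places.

The posterior is Dirichlet(αᵢ + nᵢ) = Dirichlet(9, 27, 17, 12, 5).
For a Dirichlet(a₁,…,a_K) with all aᵢ > 1, the mode has j-th component (aⱼ − 1)/(Σaᵢ − K).
Here Σaᵢ = 70 and K = 5, so p_C = (17 − 1)/(70 − 5) = 16/65 ≈ 0.246.

MAP estimate of p_C = 0.246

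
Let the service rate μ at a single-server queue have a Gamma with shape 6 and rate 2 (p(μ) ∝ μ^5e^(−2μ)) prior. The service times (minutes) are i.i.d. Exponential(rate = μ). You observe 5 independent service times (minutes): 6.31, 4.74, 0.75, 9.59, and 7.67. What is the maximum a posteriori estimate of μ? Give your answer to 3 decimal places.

μ̂_MAP = 0.322

The Exponential(rate=μ) likelihood is ∝ μ^n e^(−μΣtᵢ). Here n = 5 and Σtᵢ = 6.31 + 4.74 + 0.75 + 9.59 + 7.67 = 29.06.
Posterior ∝ μ^5e^(−2μ) · μ^5e^(−29.06μ) = μ^10e^(−31.06μ), i.e. Gamma(11, 31.06).
Mode = (a−1)/b = 10/31.06 ≈ 0.322.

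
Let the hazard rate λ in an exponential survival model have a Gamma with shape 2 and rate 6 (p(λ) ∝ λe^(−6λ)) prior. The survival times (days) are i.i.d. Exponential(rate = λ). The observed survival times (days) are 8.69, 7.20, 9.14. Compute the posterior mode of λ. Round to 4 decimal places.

λ̂_MAP = 0.1289

The Exponential(rate=λ) likelihood is ∝ λ^n e^(−λΣtᵢ). Here n = 3 and Σtᵢ = 8.69 + 7.20 + 9.14 = 25.03.
Posterior ∝ λe^(−6λ) · λ^3e^(−25.03λ) = λ^4e^(−31.03λ), i.e. Gamma(5, 31.03).
Mode = (a−1)/b = 4/31.03 ≈ 0.1289.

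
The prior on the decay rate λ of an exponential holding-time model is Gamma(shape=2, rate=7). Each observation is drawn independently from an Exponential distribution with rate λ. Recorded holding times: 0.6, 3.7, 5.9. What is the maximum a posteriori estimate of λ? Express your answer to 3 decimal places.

λ̂_MAP = 0.233

The Exponential(rate=λ) likelihood is ∝ λ^n e^(−λΣtᵢ). Here n = 3 and Σtᵢ = 0.6 + 3.7 + 5.9 = 10.2.
Posterior ∝ λe^(−7λ) · λ^3e^(−10.2λ) = λ^4e^(−17.2λ), i.e. Gamma(5, 17.2).
Mode = (a−1)/b = 4/17.2 ≈ 0.233.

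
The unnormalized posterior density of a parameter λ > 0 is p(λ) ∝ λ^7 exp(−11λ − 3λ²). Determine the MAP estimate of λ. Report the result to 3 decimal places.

ℓ'(λ) = 7/λ − 11 − 6λ. Setting this to zero and multiplying by λ: 6λ² + 11λ − 7 = 0.
λ = (−11 + √(11² + 4·6·7)) / (2·6) = (−11 + √289) / 12 = (−11 + 17)/12 = 1/2.
ℓ''(λ) = −7/λ² − 6 < 0, confirming a maximum.

λ̂_MAP = 0.500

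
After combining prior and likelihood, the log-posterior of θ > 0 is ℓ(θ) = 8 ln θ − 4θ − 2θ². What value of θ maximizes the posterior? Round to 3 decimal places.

ℓ'(θ) = 8/θ − 4 − 4θ. Setting this to zero and multiplying by θ: 4θ² + 4θ − 8 = 0.
θ = (−4 + √(4² + 4·4·8)) / (2·4) = (−4 + √144) / 8 = (−4 + 12)/8 = 1.
ℓ''(θ) = −8/θ² − 4 < 0, confirming a maximum.

θ̂_MAP = 1.000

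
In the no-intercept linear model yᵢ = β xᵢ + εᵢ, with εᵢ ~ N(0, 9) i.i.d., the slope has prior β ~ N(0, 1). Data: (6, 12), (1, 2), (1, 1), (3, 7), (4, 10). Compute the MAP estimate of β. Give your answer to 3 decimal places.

log p(β | y) = −Σ(yᵢ − βxᵢ)²/(2·9) − β²/(2·1) + const.
Setting the derivative to zero: Σxᵢ(yᵢ − βxᵢ)/9 − β/1 = 0, so β = Σxᵢyᵢ / (Σxᵢ² + σ²/τ²).
Σxᵢyᵢ = 6·12 + 1·2 + 1·1 + 3·7 + 4·10 = 136; Σxᵢ² = 63; σ²/τ² = 9.
β̂_MAP = 136 / (63 + 9) = 136/72 ≈ 1.889.

β̂_MAP = 1.889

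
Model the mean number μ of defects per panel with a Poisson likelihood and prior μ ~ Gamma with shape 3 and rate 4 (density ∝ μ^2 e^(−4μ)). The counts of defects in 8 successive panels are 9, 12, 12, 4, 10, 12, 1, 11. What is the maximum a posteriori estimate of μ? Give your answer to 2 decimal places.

Σxᵢ = 9+12+12+4+10+12+1+11 = 71, with n = 8.
Posterior ∝ μ^2e^(−4μ) · μ^71e^(−8μ) = μ^73e^(−12μ), i.e. Gamma(shape=74, rate=12).
The mode of a Gamma(a, b) with a ≥ 1 (shape–rate) is (a−1)/b = 73/12 ≈ 6.08.

μ̂_MAP = 6.08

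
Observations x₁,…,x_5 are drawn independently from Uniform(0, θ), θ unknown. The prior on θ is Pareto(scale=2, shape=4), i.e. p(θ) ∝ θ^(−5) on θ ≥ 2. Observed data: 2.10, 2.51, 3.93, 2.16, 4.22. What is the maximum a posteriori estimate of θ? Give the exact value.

θ̂_MAP = 4.22

The Uniform(0, θ) likelihood is θ^(−n) for θ ≥ max(xᵢ), zero otherwise. Here max(xᵢ) = 4.22.
Posterior ∝ θ^(−5) · θ^(−5) = θ^(−10) on θ ≥ max(2, 4.22) = 4.22.
This density is strictly decreasing in θ, so the posterior mode lies at the lower boundary of the support.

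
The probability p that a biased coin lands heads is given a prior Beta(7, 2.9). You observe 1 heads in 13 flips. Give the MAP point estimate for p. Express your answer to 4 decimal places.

p̂_MAP = 0.3349

Prior: Beta(7, 2.9).
Data: 1 success in 13 trials. The binomial likelihood contributes p(1−p)^12, so the posterior is Beta(7+1, 2.9+12) = Beta(8, 14.9).
For Beta(a, b) with a, b > 1 the mode is (a−1)/(a+b−2) = 7/20.9 ≈ 0.3349.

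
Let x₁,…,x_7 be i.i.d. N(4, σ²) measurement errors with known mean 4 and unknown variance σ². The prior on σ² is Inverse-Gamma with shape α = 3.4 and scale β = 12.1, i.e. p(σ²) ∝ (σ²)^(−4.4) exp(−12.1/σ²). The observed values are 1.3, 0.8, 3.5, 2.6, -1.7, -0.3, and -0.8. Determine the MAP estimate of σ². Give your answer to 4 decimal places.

Sum of squared deviations about the known mean: SS = (1.3−4)² + (0.8−4)² + (3.5−4)² + (2.6−4)² + (-1.7−4)² + (-0.3−4)² + (-0.8−4)² = 93.76.
The Normal likelihood contributes (σ²)^(−n/2) exp(−SS/(2σ²)), so the posterior is Inverse-Gamma(α + n/2, β + SS/2) = Inverse-Gamma(6.9, 58.98).
The mode of Inverse-Gamma(a, b) is b/(a+1) = 58.98/7.9 ≈ 7.4658.

σ̂²_MAP = 7.4658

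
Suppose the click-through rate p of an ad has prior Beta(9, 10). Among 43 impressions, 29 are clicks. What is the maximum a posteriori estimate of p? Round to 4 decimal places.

p̂_MAP = 0.6167

Prior: Beta(9, 10).
Data: 29 successes in 43 trials. The binomial likelihood contributes p^29(1−p)^14, so the posterior is Beta(9+29, 10+14) = Beta(38, 24).
For Beta(a, b) with a, b > 1 the mode is (a−1)/(a+b−2) = 37/60 ≈ 0.6167.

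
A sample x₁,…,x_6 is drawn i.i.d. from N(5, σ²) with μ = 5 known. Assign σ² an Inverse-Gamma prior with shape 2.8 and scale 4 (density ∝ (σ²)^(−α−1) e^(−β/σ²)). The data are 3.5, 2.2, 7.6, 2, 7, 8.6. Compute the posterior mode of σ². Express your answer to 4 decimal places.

Sum of squared deviations about the known mean: SS = (3.5−5)² + (2.2−5)² + (7.6−5)² + (2−5)² + (7−5)² + (8.6−5)² = 42.81.
The Normal likelihood contributes (σ²)^(−n/2) exp(−SS/(2σ²)), so the posterior is Inverse-Gamma(α + n/2, β + SS/2) = Inverse-Gamma(5.8, 25.405).
The mode of Inverse-Gamma(a, b) is b/(a+1) = 25.405/6.8 ≈ 3.7360.

σ̂²_MAP = 3.7360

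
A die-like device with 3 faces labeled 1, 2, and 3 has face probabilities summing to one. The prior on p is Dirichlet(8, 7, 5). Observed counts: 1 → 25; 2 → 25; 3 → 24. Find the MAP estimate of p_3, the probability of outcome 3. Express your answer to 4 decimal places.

The posterior is Dirichlet(αᵢ + nᵢ) = Dirichlet(33, 32, 29).
For a Dirichlet(a₁,…,a_K) with all aᵢ > 1, the mode has j-th component (aⱼ − 1)/(Σaᵢ − K).
Here Σaᵢ = 94 and K = 3, so p_3 = (29 − 1)/(94 − 3) = 28/91 ≈ 0.3077.

MAP estimate: 0.3077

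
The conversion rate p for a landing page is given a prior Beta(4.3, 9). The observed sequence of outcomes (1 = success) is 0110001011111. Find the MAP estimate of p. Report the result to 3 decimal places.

p̂_MAP = 0.465

Prior: Beta(4.3, 9).
Data: 8 successes in 13 trials (from the sequence). The binomial likelihood contributes p^8(1−p)^5, so the posterior is Beta(4.3+8, 9+5) = Beta(12.3, 14).
For Beta(a, b) with a, b > 1 the mode is (a−1)/(a+b−2) = 11.3/24.3 ≈ 0.465.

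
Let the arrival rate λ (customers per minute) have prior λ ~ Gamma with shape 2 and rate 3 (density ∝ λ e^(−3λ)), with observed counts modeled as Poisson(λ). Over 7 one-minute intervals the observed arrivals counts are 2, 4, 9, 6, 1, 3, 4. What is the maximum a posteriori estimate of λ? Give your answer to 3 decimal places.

Σxᵢ = 2+4+9+6+1+3+4 = 29, with n = 7.
Posterior ∝ λe^(−3λ) · λ^29e^(−7λ) = λ^30e^(−10λ), i.e. Gamma(shape=31, rate=10).
The mode of a Gamma(a, b) with a ≥ 1 (shape–rate) is (a−1)/b = 30/10 ≈ 3.000.

λ̂_MAP = 3.000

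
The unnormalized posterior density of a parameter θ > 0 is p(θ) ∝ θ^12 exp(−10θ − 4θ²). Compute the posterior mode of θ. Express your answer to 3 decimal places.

ℓ'(θ) = 12/θ − 10 − 8θ. Setting this to zero and multiplying by θ: 8θ² + 10θ − 12 = 0.
θ = (−10 + √(10² + 4·8·12)) / (2·8) = (−10 + √484) / 16 = (−10 + 22)/16 = 3/4.
ℓ''(θ) = −12/θ² − 8 < 0, confirming a maximum.

θ̂_MAP = 0.750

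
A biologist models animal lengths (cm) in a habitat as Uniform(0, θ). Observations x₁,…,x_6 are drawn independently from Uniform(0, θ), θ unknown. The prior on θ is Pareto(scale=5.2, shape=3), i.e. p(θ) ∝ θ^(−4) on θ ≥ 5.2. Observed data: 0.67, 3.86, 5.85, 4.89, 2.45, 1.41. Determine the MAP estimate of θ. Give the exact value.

θ̂_MAP = 5.85

The Uniform(0, θ) likelihood is θ^(−n) for θ ≥ max(xᵢ), zero otherwise. Here max(xᵢ) = 5.85.
Posterior ∝ θ^(−4) · θ^(−6) = θ^(−10) on θ ≥ max(5.2, 5.85) = 5.85.
This density is strictly decreasing in θ, so the posterior mode lies at the lower boundary of the support.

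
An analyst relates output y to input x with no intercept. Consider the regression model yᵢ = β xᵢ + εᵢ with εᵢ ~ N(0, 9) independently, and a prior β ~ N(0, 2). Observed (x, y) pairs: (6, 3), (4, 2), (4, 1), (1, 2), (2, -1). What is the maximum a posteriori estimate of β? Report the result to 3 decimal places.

log p(β | y) = −Σ(yᵢ − βxᵢ)²/(2·9) − β²/(2·2) + const.
Setting the derivative to zero: Σxᵢ(yᵢ − βxᵢ)/9 − β/2 = 0, so β = Σxᵢyᵢ / (Σxᵢ² + σ²/τ²).
Σxᵢyᵢ = 6·3 + 4·2 + 4·1 + 1·2 + 2·(-1) = 30; Σxᵢ² = 73; σ²/τ² = 4.5.
β̂_MAP = 30 / (73 + 4.5) = 30/77.5 ≈ 0.387.

β̂_MAP = 0.387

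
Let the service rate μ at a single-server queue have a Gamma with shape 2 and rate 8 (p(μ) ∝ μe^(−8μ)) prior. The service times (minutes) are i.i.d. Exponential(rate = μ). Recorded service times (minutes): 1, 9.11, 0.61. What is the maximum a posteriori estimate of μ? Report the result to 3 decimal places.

μ̂_MAP = 0.214

The Exponential(rate=μ) likelihood is ∝ μ^n e^(−μΣtᵢ). Here n = 3 and Σtᵢ = 1 + 9.11 + 0.61 = 10.72.
Posterior ∝ μe^(−8μ) · μ^3e^(−10.72μ) = μ^4e^(−18.72μ), i.e. Gamma(5, 18.72).
Mode = (a−1)/b = 4/18.72 ≈ 0.214.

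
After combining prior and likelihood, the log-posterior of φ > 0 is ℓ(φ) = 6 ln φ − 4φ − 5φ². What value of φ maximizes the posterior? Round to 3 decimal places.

φ̂_MAP = 0.600

ℓ'(φ) = 6/φ − 4 − 10φ. Setting this to zero and multiplying by φ: 10φ² + 4φ − 6 = 0.
φ = (−4 + √(4² + 4·10·6)) / (2·10) = (−4 + √256) / 20 = (−4 + 16)/20 = 3/5.
ℓ''(φ) = −6/φ² − 10 < 0, confirming a maximum.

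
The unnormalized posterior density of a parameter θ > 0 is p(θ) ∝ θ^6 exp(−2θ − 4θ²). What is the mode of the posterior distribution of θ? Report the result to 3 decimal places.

θ̂_MAP = 0.750

ℓ'(θ) = 6/θ − 2 − 8θ. Setting this to zero and multiplying by θ: 8θ² + 2θ − 6 = 0.
θ = (−2 + √(2² + 4·8·6)) / (2·8) = (−2 + √196) / 16 = (−2 + 14)/16 = 3/4.
ℓ''(θ) = −6/θ² − 8 < 0, confirming a maximum.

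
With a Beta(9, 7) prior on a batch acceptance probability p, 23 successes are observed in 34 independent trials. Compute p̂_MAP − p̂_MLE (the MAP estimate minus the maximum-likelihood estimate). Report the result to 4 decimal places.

Posterior is Beta(32, 18); MAP = (32−1)/(50−2) = 31/48 ≈ 0.64583.
MLE ignores the prior: p̂_MLE = k/n = 23/34 ≈ 0.67647.
Difference = 31/48 − 23/34 = -25/816 ≈ -0.0306.

MAP − MLE = -0.0306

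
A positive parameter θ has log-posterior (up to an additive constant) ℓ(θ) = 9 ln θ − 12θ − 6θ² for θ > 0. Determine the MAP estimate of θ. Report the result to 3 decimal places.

θ̂_MAP = 0.500

ℓ'(θ) = 9/θ − 12 − 12θ. Setting this to zero and multiplying by θ: 12θ² + 12θ − 9 = 0.
θ = (−12 + √(12² + 4·12·9)) / (2·12) = (−12 + √576) / 24 = (−12 + 24)/24 = 1/2.
ℓ''(θ) = −9/θ² − 12 < 0, confirming a maximum.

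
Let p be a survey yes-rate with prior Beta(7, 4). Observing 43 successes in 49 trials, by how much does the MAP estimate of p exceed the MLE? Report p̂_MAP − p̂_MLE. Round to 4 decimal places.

MAP − MLE = -0.0327

Posterior is Beta(50, 10); MAP = (50−1)/(60−2) = 49/58 ≈ 0.84483.
MLE ignores the prior: p̂_MLE = k/n = 43/49 ≈ 0.87755.
Difference = 49/58 − 43/49 = -93/2842 ≈ -0.0327.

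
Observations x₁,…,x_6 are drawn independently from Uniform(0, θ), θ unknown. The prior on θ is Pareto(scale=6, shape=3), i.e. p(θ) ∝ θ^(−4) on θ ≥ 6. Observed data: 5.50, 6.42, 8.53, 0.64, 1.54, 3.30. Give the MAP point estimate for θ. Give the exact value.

The Uniform(0, θ) likelihood is θ^(−n) for θ ≥ max(xᵢ), zero otherwise. Here max(xᵢ) = 8.53.
Posterior ∝ θ^(−4) · θ^(−6) = θ^(−10) on θ ≥ max(6, 8.53) = 8.53.
This density is strictly decreasing in θ, so the posterior mode lies at the lower boundary of the support.

θ̂_MAP = 8.53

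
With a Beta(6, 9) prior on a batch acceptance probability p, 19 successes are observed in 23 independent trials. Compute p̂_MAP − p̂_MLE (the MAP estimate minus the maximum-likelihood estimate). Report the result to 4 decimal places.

MAP − MLE = -0.1594

Posterior is Beta(25, 13); MAP = (25−1)/(38−2) = 24/36 ≈ 0.66667.
MLE ignores the prior: p̂_MLE = k/n = 19/23 ≈ 0.82609.
Difference = 24/36 − 19/23 = -11/69 ≈ -0.1594.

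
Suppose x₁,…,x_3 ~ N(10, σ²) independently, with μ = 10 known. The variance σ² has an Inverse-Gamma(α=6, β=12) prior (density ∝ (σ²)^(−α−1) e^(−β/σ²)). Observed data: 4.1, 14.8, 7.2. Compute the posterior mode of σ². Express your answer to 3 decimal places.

Sum of squared deviations about the known mean: SS = (4.1−10)² + (14.8−10)² + (7.2−10)² = 65.69.
The Normal likelihood contributes (σ²)^(−n/2) exp(−SS/(2σ²)), so the posterior is Inverse-Gamma(α + n/2, β + SS/2) = Inverse-Gamma(7.5, 44.845).
The mode of Inverse-Gamma(a, b) is b/(a+1) = 44.845/8.5 ≈ 5.276.

σ̂²_MAP = 5.276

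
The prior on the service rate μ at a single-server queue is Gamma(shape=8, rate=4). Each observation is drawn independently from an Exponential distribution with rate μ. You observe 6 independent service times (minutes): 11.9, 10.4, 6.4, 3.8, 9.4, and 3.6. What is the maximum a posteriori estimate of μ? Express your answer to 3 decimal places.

μ̂_MAP = 0.263

The Exponential(rate=μ) likelihood is ∝ μ^n e^(−μΣtᵢ). Here n = 6 and Σtᵢ = 11.9 + 10.4 + 6.4 + 3.8 + 9.4 + 3.6 = 45.5.
Posterior ∝ μ^7e^(−4μ) · μ^6e^(−45.5μ) = μ^13e^(−49.5μ), i.e. Gamma(14, 49.5).
Mode = (a−1)/b = 13/49.5 ≈ 0.263.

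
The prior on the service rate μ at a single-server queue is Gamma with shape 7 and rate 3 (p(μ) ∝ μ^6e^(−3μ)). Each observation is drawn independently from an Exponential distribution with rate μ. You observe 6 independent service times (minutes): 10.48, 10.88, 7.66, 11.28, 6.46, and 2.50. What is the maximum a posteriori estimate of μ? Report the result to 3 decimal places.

μ̂_MAP = 0.230

The Exponential(rate=μ) likelihood is ∝ μ^n e^(−μΣtᵢ). Here n = 6 and Σtᵢ = 10.48 + 10.88 + 7.66 + 11.28 + 6.46 + 2.50 = 49.26.
Posterior ∝ μ^6e^(−3μ) · μ^6e^(−49.26μ) = μ^12e^(−52.26μ), i.e. Gamma(13, 52.26).
Mode = (a−1)/b = 12/52.26 ≈ 0.230.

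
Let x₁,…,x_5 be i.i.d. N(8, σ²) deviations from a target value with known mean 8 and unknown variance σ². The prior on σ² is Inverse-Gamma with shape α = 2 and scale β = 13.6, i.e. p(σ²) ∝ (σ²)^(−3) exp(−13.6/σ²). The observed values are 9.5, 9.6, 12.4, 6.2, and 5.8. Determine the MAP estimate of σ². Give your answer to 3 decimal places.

Sum of squared deviations about the known mean: SS = (9.5−8)² + (9.6−8)² + (12.4−8)² + (6.2−8)² + (5.8−8)² = 32.25.
The Normal likelihood contributes (σ²)^(−n/2) exp(−SS/(2σ²)), so the posterior is Inverse-Gamma(α + n/2, β + SS/2) = Inverse-Gamma(4.5, 29.725).
The mode of Inverse-Gamma(a, b) is b/(a+1) = 29.725/5.5 ≈ 5.405.

σ̂²_MAP = 5.405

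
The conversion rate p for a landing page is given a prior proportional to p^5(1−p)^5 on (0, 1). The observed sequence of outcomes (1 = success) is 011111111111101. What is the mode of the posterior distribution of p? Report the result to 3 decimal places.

p̂_MAP = 0.720

The prior density ∝ p^5(1−p)^5 is the kernel of Beta(6, 6).
Data: 13 successes in 15 trials (from the sequence). The binomial likelihood contributes p^13(1−p)^2, so the posterior is Beta(6+13, 6+2) = Beta(19, 8).
For Beta(a, b) with a, b > 1 the mode is (a−1)/(a+b−2) = 18/25 ≈ 0.720.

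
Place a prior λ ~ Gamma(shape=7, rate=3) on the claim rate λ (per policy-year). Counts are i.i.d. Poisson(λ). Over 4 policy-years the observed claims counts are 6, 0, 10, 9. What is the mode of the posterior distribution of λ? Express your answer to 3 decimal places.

Σxᵢ = 6+0+10+9 = 25, with n = 4.
Posterior ∝ λ^6e^(−3λ) · λ^25e^(−4λ) = λ^31e^(−7λ), i.e. Gamma(shape=32, rate=7).
The mode of a Gamma(a, b) with a ≥ 1 (shape–rate) is (a−1)/b = 31/7 ≈ 4.429.

λ̂_MAP = 4.429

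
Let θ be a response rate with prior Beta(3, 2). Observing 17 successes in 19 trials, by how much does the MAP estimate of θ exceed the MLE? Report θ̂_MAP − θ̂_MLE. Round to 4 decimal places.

MAP − MLE = -0.0311

Posterior is Beta(20, 4); MAP = (20−1)/(24−2) = 19/22 ≈ 0.86364.
MLE ignores the prior: θ̂_MLE = k/n = 17/19 ≈ 0.89474.
Difference = 19/22 − 17/19 = -13/418 ≈ -0.0311.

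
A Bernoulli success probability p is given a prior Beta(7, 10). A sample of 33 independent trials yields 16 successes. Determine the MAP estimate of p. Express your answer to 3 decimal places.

p̂_MAP = 0.458

Prior: Beta(7, 10).
Data: 16 successes in 33 trials. The binomial likelihood contributes p^16(1−p)^17, so the posterior is Beta(7+16, 10+17) = Beta(23, 27).
For Beta(a, b) with a, b > 1 the mode is (a−1)/(a+b−2) = 22/48 ≈ 0.458.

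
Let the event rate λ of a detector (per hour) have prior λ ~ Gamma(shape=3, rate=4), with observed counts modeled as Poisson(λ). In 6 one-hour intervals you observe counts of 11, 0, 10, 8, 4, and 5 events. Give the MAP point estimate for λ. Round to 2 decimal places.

λ̂_MAP = 4.00

Σxᵢ = 11+0+10+8+4+5 = 38, with n = 6.
Posterior ∝ λ^2e^(−4λ) · λ^38e^(−6λ) = λ^40e^(−10λ), i.e. Gamma(shape=41, rate=10).
The mode of a Gamma(a, b) with a ≥ 1 (shape–rate) is (a−1)/b = 40/10 ≈ 4.00.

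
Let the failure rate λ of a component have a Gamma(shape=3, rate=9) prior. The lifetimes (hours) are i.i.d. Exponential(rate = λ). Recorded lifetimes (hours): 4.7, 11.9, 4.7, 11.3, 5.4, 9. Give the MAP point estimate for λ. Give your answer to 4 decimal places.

The Exponential(rate=λ) likelihood is ∝ λ^n e^(−λΣtᵢ). Here n = 6 and Σtᵢ = 4.7 + 11.9 + 4.7 + 11.3 + 5.4 + 9 = 47.
Posterior ∝ λ^2e^(−9λ) · λ^6e^(−47λ) = λ^8e^(−56λ), i.e. Gamma(9, 56).
Mode = (a−1)/b = 8/56 ≈ 0.1429.

λ̂_MAP = 0.1429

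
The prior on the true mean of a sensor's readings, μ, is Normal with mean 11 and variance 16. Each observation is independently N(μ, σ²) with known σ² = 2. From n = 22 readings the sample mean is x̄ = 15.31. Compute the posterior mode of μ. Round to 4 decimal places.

n = 22, x̄ = 15.31.
For a Normal prior and Normal likelihood with known variance, the posterior is Normal; its mode equals its mean, the precision-weighted average.
Prior precision 1/σ₀² = 1/16 = 0.0625; data precision n/σ² = 22/2 = 11.
μ̂ = (0.0625·11 + 11·15.31) / (0.0625 + 11) = 169.0975/11.0625 = 67639/4425 ≈ 15.2856.

μ̂_MAP = 15.2856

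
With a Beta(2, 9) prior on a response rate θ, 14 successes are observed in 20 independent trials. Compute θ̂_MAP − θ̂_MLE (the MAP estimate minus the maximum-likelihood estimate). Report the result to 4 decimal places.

Posterior is Beta(16, 15); MAP = (16−1)/(31−2) = 15/29 ≈ 0.51724.
MLE ignores the prior: θ̂_MLE = k/n = 14/20 ≈ 0.70000.
Difference = 15/29 − 14/20 = -53/290 ≈ -0.1828.

MAP − MLE = -0.1828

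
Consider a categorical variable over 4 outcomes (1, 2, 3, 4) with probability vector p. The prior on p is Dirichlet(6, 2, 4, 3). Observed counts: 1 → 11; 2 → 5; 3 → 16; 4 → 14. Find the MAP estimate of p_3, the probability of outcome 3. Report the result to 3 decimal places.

MAP estimate: 0.333

The posterior is Dirichlet(αᵢ + nᵢ) = Dirichlet(17, 7, 20, 17).
For a Dirichlet(a₁,…,a_K) with all aᵢ > 1, the mode has j-th component (aⱼ − 1)/(Σaᵢ − K).
Here Σaᵢ = 61 and K = 4, so p_3 = (20 − 1)/(61 − 4) = 19/57 ≈ 0.333.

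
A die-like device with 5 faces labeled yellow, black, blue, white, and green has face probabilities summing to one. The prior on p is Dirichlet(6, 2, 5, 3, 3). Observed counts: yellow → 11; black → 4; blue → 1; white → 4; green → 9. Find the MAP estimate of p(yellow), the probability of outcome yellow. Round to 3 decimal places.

The posterior is Dirichlet(αᵢ + nᵢ) = Dirichlet(17, 6, 6, 7, 12).
For a Dirichlet(a₁,…,a_K) with all aᵢ > 1, the mode has j-th component (aⱼ − 1)/(Σaᵢ − K).
Here Σaᵢ = 48 and K = 5, so p(yellow) = (17 − 1)/(48 − 5) = 16/43 ≈ 0.372.

MAP estimate of p(yellow) = 0.372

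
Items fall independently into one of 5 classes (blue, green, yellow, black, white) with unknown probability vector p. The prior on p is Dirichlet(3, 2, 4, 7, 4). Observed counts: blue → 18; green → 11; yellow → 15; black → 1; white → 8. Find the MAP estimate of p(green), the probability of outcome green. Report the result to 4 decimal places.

The posterior is Dirichlet(αᵢ + nᵢ) = Dirichlet(21, 13, 19, 8, 12).
For a Dirichlet(a₁,…,a_K) with all aᵢ > 1, the mode has j-th component (aⱼ − 1)/(Σaᵢ − K).
Here Σaᵢ = 73 and K = 5, so p(green) = (13 − 1)/(73 − 5) = 12/68 ≈ 0.1765.

MAP estimate of p(green) = 0.1765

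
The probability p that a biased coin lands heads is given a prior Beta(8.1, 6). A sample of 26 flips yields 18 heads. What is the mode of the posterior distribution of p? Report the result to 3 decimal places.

p̂_MAP = 0.659

Prior: Beta(8.1, 6).
Data: 18 successes in 26 trials. The binomial likelihood contributes p^18(1−p)^8, so the posterior is Beta(8.1+18, 6+8) = Beta(26.1, 14).
For Beta(a, b) with a, b > 1 the mode is (a−1)/(a+b−2) = 25.1/38.1 ≈ 0.659.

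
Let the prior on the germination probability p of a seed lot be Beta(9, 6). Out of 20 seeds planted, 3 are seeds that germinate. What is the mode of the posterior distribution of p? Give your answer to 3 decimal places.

p̂_MAP = 0.333

Prior: Beta(9, 6).
Data: 3 successes in 20 trials. The binomial likelihood contributes p^3(1−p)^17, so the posterior is Beta(9+3, 6+17) = Beta(12, 23).
For Beta(a, b) with a, b > 1 the mode is (a−1)/(a+b−2) = 11/33 ≈ 0.333.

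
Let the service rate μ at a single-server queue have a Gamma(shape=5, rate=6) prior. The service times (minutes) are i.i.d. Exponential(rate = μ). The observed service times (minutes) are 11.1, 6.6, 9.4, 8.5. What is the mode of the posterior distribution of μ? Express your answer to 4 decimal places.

μ̂_MAP = 0.1923

The Exponential(rate=μ) likelihood is ∝ μ^n e^(−μΣtᵢ). Here n = 4 and Σtᵢ = 11.1 + 6.6 + 9.4 + 8.5 = 35.6.
Posterior ∝ μ^4e^(−6μ) · μ^4e^(−35.6μ) = μ^8e^(−41.6μ), i.e. Gamma(9, 41.6).
Mode = (a−1)/b = 8/41.6 ≈ 0.1923.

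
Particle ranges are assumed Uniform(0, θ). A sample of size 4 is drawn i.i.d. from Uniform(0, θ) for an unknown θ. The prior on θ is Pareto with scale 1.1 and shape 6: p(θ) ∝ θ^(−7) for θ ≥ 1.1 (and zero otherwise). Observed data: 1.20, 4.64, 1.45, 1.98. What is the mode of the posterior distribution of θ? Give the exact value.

The Uniform(0, θ) likelihood is θ^(−n) for θ ≥ max(xᵢ), zero otherwise. Here max(xᵢ) = 4.64.
Posterior ∝ θ^(−7) · θ^(−4) = θ^(−11) on θ ≥ max(1.1, 4.64) = 4.64.
This density is strictly decreasing in θ, so the posterior mode lies at the lower boundary of the support.

θ̂_MAP = 4.64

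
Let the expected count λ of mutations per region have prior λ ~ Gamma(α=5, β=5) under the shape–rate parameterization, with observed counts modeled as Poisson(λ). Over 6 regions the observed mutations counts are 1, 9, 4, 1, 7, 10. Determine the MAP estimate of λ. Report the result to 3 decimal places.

Σxᵢ = 1+9+4+1+7+10 = 32, with n = 6.
Posterior ∝ λ^4e^(−5λ) · λ^32e^(−6λ) = λ^36e^(−11λ), i.e. Gamma(shape=37, rate=11).
The mode of a Gamma(a, b) with a ≥ 1 (shape–rate) is (a−1)/b = 36/11 ≈ 3.273.

λ̂_MAP = 3.273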